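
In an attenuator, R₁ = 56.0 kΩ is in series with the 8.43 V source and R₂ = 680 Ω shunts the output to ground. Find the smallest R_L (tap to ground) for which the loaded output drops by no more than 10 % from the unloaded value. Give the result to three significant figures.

Output resistance R_th = R₁‖R₂ = (56000 × 680)/56680 = 671.8 Ω.
The fractional drop is R_th/(R_th + R_L); requiring this ≤ 0.100 gives R_L ≥ R_th(1/0.100 − 1) = 671.8 × 9.000 = 6.05 kΩ.

R_L(min) ≈ 6.05 kΩ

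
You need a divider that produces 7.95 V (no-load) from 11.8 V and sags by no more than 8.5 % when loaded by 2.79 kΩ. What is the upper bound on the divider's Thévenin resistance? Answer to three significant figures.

R_th ≤ 259 Ω

Loading drop = R_th/(R_th + R_L) ≤ 0.0850, so R_th ≤ R_L · ε/(1−ε) = 2.79 kΩ × 0.0850/0.9150 = 259 Ω.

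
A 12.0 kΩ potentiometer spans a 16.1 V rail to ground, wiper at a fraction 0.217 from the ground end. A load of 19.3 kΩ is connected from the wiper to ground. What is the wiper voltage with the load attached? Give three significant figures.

V ≈ 3.16 V

The wiper splits the pot into (1−α)R = 9.396 kΩ above and αR = 2.604 kΩ below.
Lower section ‖ load = 2.294 kΩ.
V_wiper = 16.1 × 2.294/(9.396 + 2.294) = 3.16 V.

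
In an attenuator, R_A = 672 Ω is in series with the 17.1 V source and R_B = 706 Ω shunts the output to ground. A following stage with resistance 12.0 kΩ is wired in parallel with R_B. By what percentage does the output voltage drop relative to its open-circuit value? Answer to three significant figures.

2.79 %

The divider's output (Thévenin) resistance is R_A‖R_B = 344.3 Ω.
Fractional drop under load = R_th/(R_th + R_L) = 344.3 / (344.3 + 12000) = 0.02789.
So the output falls by 2.79 %.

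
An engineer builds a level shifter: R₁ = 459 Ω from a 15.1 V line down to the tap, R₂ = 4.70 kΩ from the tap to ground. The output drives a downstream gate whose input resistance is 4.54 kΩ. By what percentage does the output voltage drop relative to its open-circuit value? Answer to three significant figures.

Unloaded V = 15.1 × 4700/5159 = 13.757 V.
Loaded: R₂‖R_L = 2309 Ω, giving V = 15.1 × 2309/2768 = 12.596 V.
Drop = (13.757 − 12.596) / 13.757 = 8.43 %.

8.43 %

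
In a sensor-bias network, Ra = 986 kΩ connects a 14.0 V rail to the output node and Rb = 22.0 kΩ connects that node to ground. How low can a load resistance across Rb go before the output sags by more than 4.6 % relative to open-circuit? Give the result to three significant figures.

R_L(min) ≈ 446 kΩ

Output resistance R_th = Ra‖Rb = (986 × 22.0)/1008 = 21.52 kΩ.
The fractional drop is R_th/(R_th + R_L); requiring this ≤ 0.0460 gives R_L ≥ R_th(1/0.0460 − 1) = 21.52 × 20.74 = 446 kΩ.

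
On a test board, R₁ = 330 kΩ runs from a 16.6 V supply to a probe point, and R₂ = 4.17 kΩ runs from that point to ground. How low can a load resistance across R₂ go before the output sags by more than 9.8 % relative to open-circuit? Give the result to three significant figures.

R_L(min) ≈ 37.9 kΩ

Output resistance R_th = R₁‖R₂ = (330 × 4.17)/334.2 = 4.118 kΩ.
The fractional drop is R_th/(R_th + R_L); requiring this ≤ 0.0980 gives R_L ≥ R_th(1/0.0980 − 1) = 4.118 × 9.204 = 37.9 kΩ.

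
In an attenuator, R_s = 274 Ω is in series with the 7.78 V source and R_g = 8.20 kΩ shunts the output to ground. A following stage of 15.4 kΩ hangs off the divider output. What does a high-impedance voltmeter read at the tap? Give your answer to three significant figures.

V_out ≈ 7.40 V

The load sits in parallel with R_g: R_g‖R_L = (8200 × 15400) / (8200 + 15400) = 5351 Ω.
V_out = 7.78 × 5351 / (274 + 5351) = 7.78 × 5351/5625 = 7.40 V.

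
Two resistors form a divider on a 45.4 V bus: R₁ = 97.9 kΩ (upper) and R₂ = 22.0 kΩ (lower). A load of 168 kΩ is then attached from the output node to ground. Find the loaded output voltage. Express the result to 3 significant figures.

V_out ≈ 7.53 V

The load sits in parallel with R₂: R₂‖R_L = (22.0 × 168) / (22.0 + 168) = 19.45 kΩ.
V_out = 45.4 × 19.45 / (97.9 + 19.45) = 45.4 × 19.45/117.4 = 7.53 V.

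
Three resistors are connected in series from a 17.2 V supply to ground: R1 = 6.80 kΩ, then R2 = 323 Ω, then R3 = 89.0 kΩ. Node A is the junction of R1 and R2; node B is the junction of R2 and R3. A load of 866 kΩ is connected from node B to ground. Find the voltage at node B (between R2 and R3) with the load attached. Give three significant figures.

At node B, R3 is in parallel with the load: R3‖R_L = 80710 Ω.
Below node A the resistance is R2 + (R3‖R_L) = 81030 Ω, so V_A = 17.2 × 81030/87830 = 15.87 V.
Then V_B = V_A × (R3‖R_L)/(R2 + R3‖R_L) = 15.87 × 80710/81030 = 15.8 V.

V ≈ 15.8 V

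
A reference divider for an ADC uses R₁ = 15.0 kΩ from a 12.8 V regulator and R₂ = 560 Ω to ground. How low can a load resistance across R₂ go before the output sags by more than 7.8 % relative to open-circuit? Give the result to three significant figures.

R_L(min) ≈ 6.38 kΩ

Output resistance R_th = R₁‖R₂ = (15000 × 560)/15560 = 539.8 Ω.
The fractional drop is R_th/(R_th + R_L); requiring this ≤ 0.0780 gives R_L ≥ R_th(1/0.0780 − 1) = 539.8 × 11.82 = 6.38 kΩ.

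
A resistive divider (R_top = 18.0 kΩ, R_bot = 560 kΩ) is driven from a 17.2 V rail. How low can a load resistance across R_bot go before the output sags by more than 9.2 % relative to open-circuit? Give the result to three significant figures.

R_L(min) ≈ 172 kΩ

Output resistance R_th = R_top‖R_bot = (18.0 × 560)/578.0 = 17.44 kΩ.
The fractional drop is R_th/(R_th + R_L); requiring this ≤ 0.0920 gives R_L ≥ R_th(1/0.0920 − 1) = 17.44 × 9.870 = 172 kΩ.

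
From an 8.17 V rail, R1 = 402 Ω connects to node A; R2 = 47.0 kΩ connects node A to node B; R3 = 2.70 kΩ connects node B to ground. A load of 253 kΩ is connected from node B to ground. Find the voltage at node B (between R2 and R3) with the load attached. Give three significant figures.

At node B, R3 is in parallel with the load: R3‖R_L = 2671 Ω.
Below node A the resistance is R2 + (R3‖R_L) = 49670 Ω, so V_A = 8.17 × 49670/50070 = 8.104 V.
Then V_B = V_A × (R3‖R_L)/(R2 + R3‖R_L) = 8.104 × 2671/49670 = 0.436 V.

V ≈ 0.436 V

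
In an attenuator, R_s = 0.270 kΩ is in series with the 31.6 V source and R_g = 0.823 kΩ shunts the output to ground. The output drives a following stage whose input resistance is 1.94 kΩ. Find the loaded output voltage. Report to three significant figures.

The load sits in parallel with R_g: R_g‖R_L = (823 × 1940) / (823 + 1940) = 577.9 Ω.
V_out = 31.6 × 577.9 / (270 + 577.9) = 31.6 × 577.9/847.9 = 21.5 V.
(Unloaded it would have been 23.8 V.)

V_out ≈ 21.5 V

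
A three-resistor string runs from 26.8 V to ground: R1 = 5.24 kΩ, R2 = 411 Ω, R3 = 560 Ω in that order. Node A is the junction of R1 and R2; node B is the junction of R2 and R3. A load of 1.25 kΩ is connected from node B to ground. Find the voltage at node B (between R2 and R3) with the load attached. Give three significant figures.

At node B, R3 is in parallel with the load: R3‖R_L = 386.7 Ω.
Below node A the resistance is R2 + (R3‖R_L) = 797.7 Ω, so V_A = 26.8 × 797.7/6038 = 3.541 V.
Then V_B = V_A × (R3‖R_L)/(R2 + R3‖R_L) = 3.541 × 386.7/797.7 = 1.72 V.

V ≈ 1.72 V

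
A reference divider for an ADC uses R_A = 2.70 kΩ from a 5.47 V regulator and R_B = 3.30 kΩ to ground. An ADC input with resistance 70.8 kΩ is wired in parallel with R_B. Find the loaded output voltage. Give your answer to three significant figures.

The load sits in parallel with R_B: R_B‖R_L = (3.30 × 70.8) / (3.30 + 70.8) = 3.153 kΩ.
V_out = 5.47 × 3.153 / (2.70 + 3.153) = 5.47 × 3.153/5.853 = 2.95 V.

V_out ≈ 2.95 V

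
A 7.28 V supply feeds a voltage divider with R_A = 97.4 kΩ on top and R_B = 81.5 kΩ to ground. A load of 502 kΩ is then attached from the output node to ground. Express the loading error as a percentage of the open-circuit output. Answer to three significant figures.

8.12 %

The divider's output (Thévenin) resistance is R_A‖R_B = 44.37 kΩ.
Fractional drop under load = R_th/(R_th + R_L) = 44.37 / (44.37 + 502) = 0.08121.
So the output falls by 8.12 %.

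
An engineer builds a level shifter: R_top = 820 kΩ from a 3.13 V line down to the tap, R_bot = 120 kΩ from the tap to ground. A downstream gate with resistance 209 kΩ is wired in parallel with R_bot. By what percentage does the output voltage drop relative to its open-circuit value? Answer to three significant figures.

33.4 %

Unloaded V = 3.13 × 120/940.0 = 0.3996 V.
Loaded: R_bot‖R_L = 76.23 kΩ, giving V = 3.13 × 76.23/896.2 = 0.2662 V.
Drop = (0.3996 − 0.2662) / 0.3996 = 33.4 %.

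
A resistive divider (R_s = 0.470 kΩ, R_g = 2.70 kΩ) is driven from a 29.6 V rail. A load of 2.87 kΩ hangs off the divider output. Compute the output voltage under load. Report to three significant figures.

V_out ≈ 22.1 V

The load sits in parallel with R_g: R_g‖R_L = (2700 × 2870) / (2700 + 2870) = 1391 Ω.
V_out = 29.6 × 1391 / (470 + 1391) = 29.6 × 1391/1861 = 22.1 V.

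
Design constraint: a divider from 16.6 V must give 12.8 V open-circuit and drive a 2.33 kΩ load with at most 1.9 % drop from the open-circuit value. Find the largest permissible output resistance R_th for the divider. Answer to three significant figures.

Loading drop = R_th/(R_th + R_L) ≤ 0.0190, so R_th ≤ R_L · ε/(1−ε) = 2.33 kΩ × 0.0190/0.9810 = 45.1 Ω.

R_th ≤ 45.1 Ω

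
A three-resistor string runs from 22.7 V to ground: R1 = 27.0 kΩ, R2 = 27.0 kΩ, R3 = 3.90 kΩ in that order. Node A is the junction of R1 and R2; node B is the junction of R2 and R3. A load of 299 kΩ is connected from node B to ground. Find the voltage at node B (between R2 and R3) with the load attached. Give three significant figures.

At node B, R3 is in parallel with the load: R3‖R_L = 3.850 kΩ.
Below node A the resistance is R2 + (R3‖R_L) = 30.85 kΩ, so V_A = 22.7 × 30.85/57.85 = 12.11 V.
Then V_B = V_A × (R3‖R_L)/(R2 + R3‖R_L) = 12.11 × 3.850/30.85 = 1.51 V.

V ≈ 1.51 V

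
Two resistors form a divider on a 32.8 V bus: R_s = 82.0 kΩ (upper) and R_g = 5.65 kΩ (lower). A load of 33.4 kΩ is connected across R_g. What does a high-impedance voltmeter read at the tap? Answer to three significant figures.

V_out ≈ 1.83 V

The load sits in parallel with R_g: R_g‖R_L = (5.65 × 33.4) / (5.65 + 33.4) = 4.833 kΩ.
V_out = 32.8 × 4.833 / (82.0 + 4.833) = 32.8 × 4.833/86.83 = 1.83 V.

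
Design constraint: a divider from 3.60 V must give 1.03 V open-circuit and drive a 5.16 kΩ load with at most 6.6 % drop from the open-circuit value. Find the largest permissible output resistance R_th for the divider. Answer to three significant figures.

R_th ≤ 365 Ω

Loading drop = R_th/(R_th + R_L) ≤ 0.0660, so R_th ≤ R_L · ε/(1−ε) = 5.16 kΩ × 0.0660/0.9340 = 365 Ω.
(Any R1, R2 with R2/(R1+R2) = 0.286 and R1‖R2 ≤ 365 Ω will meet the spec.)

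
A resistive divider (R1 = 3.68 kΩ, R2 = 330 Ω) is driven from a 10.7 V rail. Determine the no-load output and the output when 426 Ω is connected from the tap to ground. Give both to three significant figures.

Unloaded: 0.881 V; loaded: 0.515 V

Open-circuit: V = 10.7 × 330/(3680 + 330) = 0.881 V.
With the load, R2 becomes R2‖R_L = 186.0 Ω, so V = 10.7 × 186.0/3866 = 0.515 V.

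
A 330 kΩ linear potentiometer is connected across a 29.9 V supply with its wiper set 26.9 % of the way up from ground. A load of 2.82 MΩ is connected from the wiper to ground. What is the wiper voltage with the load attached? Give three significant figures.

The wiper splits the pot into (1−α)R = 241.2 kΩ above and αR = 88.77 kΩ below.
Lower section ‖ load = 86.06 kΩ.
V_wiper = 29.9 × 86.06/(241.2 + 86.06) = 7.86 V.

V ≈ 7.86 V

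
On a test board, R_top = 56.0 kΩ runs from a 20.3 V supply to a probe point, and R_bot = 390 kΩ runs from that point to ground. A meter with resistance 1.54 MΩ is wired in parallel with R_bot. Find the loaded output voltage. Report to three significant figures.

The load sits in parallel with R_bot: R_bot‖R_L = (390 × 1540) / (390 + 1540) = 311.2 kΩ.
V_out = 20.3 × 311.2 / (56.0 + 311.2) = 20.3 × 311.2/367.2 = 17.2 V.

V_out ≈ 17.2 V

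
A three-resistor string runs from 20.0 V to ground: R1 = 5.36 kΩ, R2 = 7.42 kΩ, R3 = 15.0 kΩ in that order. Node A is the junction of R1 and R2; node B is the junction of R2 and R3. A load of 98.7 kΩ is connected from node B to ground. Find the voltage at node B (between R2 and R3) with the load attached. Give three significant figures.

At node B, R3 is in parallel with the load: R3‖R_L = 13.02 kΩ.
Below node A the resistance is R2 + (R3‖R_L) = 20.44 kΩ, so V_A = 20.0 × 20.44/25.80 = 15.85 V.
Then V_B = V_A × (R3‖R_L)/(R2 + R3‖R_L) = 15.85 × 13.02/20.44 = 10.1 V.

V ≈ 10.1 V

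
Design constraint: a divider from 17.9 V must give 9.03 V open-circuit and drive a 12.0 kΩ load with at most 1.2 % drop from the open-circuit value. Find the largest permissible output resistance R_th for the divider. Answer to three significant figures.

R_th ≤ 146 Ω

Loading drop = R_th/(R_th + R_L) ≤ 0.0120, so R_th ≤ R_L · ε/(1−ε) = 12.0 kΩ × 0.0120/0.9880 = 146 Ω.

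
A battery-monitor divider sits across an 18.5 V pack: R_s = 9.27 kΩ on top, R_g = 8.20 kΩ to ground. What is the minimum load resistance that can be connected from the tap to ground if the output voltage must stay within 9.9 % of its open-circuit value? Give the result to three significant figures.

Output resistance R_th = R_s‖R_g = (9.27 × 8.20)/17.47 = 4.351 kΩ.
The fractional drop is R_th/(R_th + R_L); requiring this ≤ 0.0990 gives R_L ≥ R_th(1/0.0990 − 1) = 4.351 × 9.101 = 39.6 kΩ.

R_L(min) ≈ 39.6 kΩ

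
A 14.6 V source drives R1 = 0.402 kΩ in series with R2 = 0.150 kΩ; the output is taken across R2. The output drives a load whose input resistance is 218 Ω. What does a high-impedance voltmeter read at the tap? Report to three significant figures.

V_out ≈ 2.64 V

The load sits in parallel with R2: R2‖R_L = (150 × 218) / (150 + 218) = 88.86 Ω.
V_out = 14.6 × 88.86 / (402 + 88.86) = 14.6 × 88.86/490.9 = 2.64 V.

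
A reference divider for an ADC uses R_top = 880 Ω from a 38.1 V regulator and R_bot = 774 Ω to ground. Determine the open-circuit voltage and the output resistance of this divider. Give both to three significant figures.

V_th = 17.8 V, R_th = 412 Ω

V_th is the open-circuit tap voltage: 38.1 × 774/(880 + 774) = 17.8 V.
With the supply zeroed, R_top and R_bot appear in parallel from the tap: R_th = R_top‖R_bot = (880 × 774)/1654 = 412 Ω.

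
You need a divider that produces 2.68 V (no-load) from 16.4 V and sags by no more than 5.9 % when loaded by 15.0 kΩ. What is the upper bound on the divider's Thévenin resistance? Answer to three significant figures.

R_th ≤ 940 Ω

Loading drop = R_th/(R_th + R_L) ≤ 0.0590, so R_th ≤ R_L · ε/(1−ε) = 15.0 kΩ × 0.0590/0.9410 = 940 Ω.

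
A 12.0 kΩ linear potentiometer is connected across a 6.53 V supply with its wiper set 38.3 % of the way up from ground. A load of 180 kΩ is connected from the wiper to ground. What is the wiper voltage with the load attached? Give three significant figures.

V ≈ 2.46 V

The wiper splits the pot into (1−α)R = 7.404 kΩ above and αR = 4.596 kΩ below.
Lower section ‖ load = 4.482 kΩ.
V_wiper = 6.53 × 4.482/(7.404 + 4.482) = 2.46 V.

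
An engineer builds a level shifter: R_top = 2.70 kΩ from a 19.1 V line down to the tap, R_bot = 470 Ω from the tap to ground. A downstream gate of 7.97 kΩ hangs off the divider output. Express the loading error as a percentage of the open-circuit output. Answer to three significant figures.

The divider's output (Thévenin) resistance is R_top‖R_bot = 400.3 Ω.
Fractional drop under load = R_th/(R_th + R_L) = 400.3 / (400.3 + 7970) = 0.04783.
So the output falls by 4.78 %.

4.78 %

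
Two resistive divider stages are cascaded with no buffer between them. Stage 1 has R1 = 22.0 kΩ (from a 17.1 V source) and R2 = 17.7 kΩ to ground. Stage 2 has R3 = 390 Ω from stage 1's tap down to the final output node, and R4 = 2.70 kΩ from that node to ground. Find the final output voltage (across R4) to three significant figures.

V_out ≈ 1.60 V

Stage 2 presents R3+R4 = 3090 Ω as a load on stage 1's tap.
Stage 1's lower leg becomes R2‖(R3+R4) = 2631 Ω, so V_mid = 17.1 × 2631/24630 = 1.826 V.
Stage 2 is itself unloaded: V_out = V_mid × R4/(R3+R4) = 1.826 × 2700/3090 = 1.60 V.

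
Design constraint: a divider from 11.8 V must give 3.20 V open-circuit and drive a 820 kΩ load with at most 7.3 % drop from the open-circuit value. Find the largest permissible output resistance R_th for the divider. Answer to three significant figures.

R_th ≤ 64.6 kΩ

Loading drop = R_th/(R_th + R_L) ≤ 0.0730, so R_th ≤ R_L · ε/(1−ε) = 820 kΩ × 0.0730/0.9270 = 64.6 kΩ.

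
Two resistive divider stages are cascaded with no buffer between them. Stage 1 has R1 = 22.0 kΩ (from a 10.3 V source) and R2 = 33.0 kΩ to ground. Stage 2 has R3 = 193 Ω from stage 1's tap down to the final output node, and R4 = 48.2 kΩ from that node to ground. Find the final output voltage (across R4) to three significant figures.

Stage 2 presents R3+R4 = 48390 Ω as a load on stage 1's tap.
Stage 1's lower leg becomes R2‖(R3+R4) = 19620 Ω, so V_mid = 10.3 × 19620/41620 = 4.856 V.
Stage 2 is itself unloaded: V_out = V_mid × R4/(R3+R4) = 4.856 × 48200/48390 = 4.84 V.

V_out ≈ 4.84 V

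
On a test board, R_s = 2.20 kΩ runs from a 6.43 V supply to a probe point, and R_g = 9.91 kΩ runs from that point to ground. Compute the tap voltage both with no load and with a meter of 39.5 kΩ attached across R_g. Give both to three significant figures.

Unloaded: 5.26 V; loaded: 5.03 V

Open-circuit: V = 6.43 × 9.91/(2.20 + 9.91) = 5.26 V.
With the load, R_g becomes R_g‖R_L = 7.922 kΩ, so V = 6.43 × 7.922/10.12 = 5.03 V.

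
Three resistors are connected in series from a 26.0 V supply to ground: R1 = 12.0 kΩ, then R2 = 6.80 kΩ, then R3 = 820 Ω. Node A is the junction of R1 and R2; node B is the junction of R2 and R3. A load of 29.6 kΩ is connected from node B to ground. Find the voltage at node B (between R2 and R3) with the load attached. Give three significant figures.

V ≈ 1.06 V

At node B, R3 is in parallel with the load: R3‖R_L = 797.9 Ω.
Below node A the resistance is R2 + (R3‖R_L) = 7598 Ω, so V_A = 26.0 × 7598/19600 = 10.08 V.
Then V_B = V_A × (R3‖R_L)/(R2 + R3‖R_L) = 10.08 × 797.9/7598 = 1.06 V.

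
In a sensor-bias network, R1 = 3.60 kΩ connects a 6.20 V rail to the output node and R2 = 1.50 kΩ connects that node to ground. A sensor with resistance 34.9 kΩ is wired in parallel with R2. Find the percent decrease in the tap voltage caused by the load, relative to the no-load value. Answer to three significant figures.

2.94 %

The divider's output (Thévenin) resistance is R1‖R2 = 1.059 kΩ.
Fractional drop under load = R_th/(R_th + R_L) = 1.059 / (1.059 + 34.9) = 0.02945.
So the output falls by 2.94 %.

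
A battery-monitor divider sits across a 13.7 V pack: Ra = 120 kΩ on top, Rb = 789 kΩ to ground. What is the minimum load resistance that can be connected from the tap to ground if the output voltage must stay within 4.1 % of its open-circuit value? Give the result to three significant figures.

Output resistance R_th = Ra‖Rb = (120 × 789)/909.0 = 104.2 kΩ.
The fractional drop is R_th/(R_th + R_L); requiring this ≤ 0.0410 gives R_L ≥ R_th(1/0.0410 − 1) = 104.2 × 23.39 = 2.44 MΩ.

R_L(min) ≈ 2.44 MΩ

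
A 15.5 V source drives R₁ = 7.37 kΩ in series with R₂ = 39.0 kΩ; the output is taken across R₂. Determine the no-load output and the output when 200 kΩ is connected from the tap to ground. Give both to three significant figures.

Unloaded: 13.0 V; loaded: 12.6 V

Open-circuit: V = 15.5 × 39.0/(7.37 + 39.0) = 13.0 V.
With the load, R₂ becomes R₂‖R_L = 32.64 kΩ, so V = 15.5 × 32.64/40.01 = 12.6 V.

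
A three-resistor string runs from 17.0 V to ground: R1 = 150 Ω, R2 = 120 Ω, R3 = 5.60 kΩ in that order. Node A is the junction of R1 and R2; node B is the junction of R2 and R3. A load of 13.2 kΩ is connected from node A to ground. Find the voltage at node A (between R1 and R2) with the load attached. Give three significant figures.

Below node A the series string R2+R3 = 5720 Ω sits in parallel with the 13200 Ω load: 3991 Ω.
V_A = 17.0 × 3991/(150 + 3991) = 16.4 V.

V ≈ 16.4 V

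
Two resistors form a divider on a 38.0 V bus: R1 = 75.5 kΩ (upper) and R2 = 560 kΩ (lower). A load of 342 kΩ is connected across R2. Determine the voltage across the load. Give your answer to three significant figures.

The load sits in parallel with R2: R2‖R_L = (560 × 342) / (560 + 342) = 212.3 kΩ.
V_out = 38.0 × 212.3 / (75.5 + 212.3) = 38.0 × 212.3/287.8 = 28.0 V.
(Unloaded it would have been 33.5 V.)

V_out ≈ 28.0 V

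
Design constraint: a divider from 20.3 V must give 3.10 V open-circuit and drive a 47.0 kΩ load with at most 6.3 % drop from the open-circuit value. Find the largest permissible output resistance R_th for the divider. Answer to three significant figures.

Loading drop = R_th/(R_th + R_L) ≤ 0.0630, so R_th ≤ R_L · ε/(1−ε) = 47.0 kΩ × 0.0630/0.9370 = 3.16 kΩ.

R_th ≤ 3.16 kΩ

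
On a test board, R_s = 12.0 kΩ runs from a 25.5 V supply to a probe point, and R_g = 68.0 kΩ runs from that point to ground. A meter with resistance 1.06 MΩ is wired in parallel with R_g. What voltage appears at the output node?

V_out ≈ 21.5 V

The load sits in parallel with R_g: R_g‖R_L = (68.0 × 1060) / (68.0 + 1060) = 63.90 kΩ.
V_out = 25.5 × 63.90 / (12.0 + 63.90) = 25.5 × 63.90/75.90 = 21.5 V.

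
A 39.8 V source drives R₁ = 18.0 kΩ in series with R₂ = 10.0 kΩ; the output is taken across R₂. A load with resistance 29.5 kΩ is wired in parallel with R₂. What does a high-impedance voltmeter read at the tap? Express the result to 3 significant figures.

The load sits in parallel with R₂: R₂‖R_L = (10.0 × 29.5) / (10.0 + 29.5) = 7.468 kΩ.
V_out = 39.8 × 7.468 / (18.0 + 7.468) = 39.8 × 7.468/25.47 = 11.7 V.

V_out ≈ 11.7 V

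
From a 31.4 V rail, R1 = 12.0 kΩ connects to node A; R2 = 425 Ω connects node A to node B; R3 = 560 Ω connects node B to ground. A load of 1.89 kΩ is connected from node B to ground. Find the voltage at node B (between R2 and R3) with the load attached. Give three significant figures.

V ≈ 1.06 V

At node B, R3 is in parallel with the load: R3‖R_L = 432.0 Ω.
Below node A the resistance is R2 + (R3‖R_L) = 857.0 Ω, so V_A = 31.4 × 857.0/12860 = 2.093 V.
Then V_B = V_A × (R3‖R_L)/(R2 + R3‖R_L) = 2.093 × 432.0/857.0 = 1.06 V.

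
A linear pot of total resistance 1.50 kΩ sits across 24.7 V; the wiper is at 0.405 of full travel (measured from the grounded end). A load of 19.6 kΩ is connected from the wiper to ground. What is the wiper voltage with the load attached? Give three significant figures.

The wiper splits the pot into (1−α)R = 892.5 Ω above and αR = 607.5 Ω below.
Lower section ‖ load = 589.2 Ω.
V_wiper = 24.7 × 589.2/(892.5 + 589.2) = 9.82 V.

V ≈ 9.82 V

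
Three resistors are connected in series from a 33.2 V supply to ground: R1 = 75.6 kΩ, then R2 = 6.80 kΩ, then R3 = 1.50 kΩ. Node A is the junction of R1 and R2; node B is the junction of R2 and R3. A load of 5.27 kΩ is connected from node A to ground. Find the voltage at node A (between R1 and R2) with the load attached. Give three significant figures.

V ≈ 1.36 V

Below node A the series string R2+R3 = 8.300 kΩ sits in parallel with the 5.27 kΩ load: 3.223 kΩ.
V_A = 33.2 × 3.223/(75.6 + 3.223) = 1.36 V.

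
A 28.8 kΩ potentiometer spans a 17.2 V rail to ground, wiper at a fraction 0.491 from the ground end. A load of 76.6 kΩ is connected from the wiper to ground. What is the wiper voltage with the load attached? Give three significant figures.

V ≈ 7.72 V

The wiper splits the pot into (1−α)R = 14.66 kΩ above and αR = 14.14 kΩ below.
Lower section ‖ load = 11.94 kΩ.
V_wiper = 17.2 × 11.94/(14.66 + 11.94) = 7.72 V.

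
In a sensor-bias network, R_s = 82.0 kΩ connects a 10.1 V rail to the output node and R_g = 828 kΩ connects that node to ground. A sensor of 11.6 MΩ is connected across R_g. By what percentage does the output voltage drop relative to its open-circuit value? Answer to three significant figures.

0.639 %

The divider's output (Thévenin) resistance is R_s‖R_g = 74.61 kΩ.
Fractional drop under load = R_th/(R_th + R_L) = 74.61 / (74.61 + 11600) = 0.006391.
So the output falls by 0.639 %.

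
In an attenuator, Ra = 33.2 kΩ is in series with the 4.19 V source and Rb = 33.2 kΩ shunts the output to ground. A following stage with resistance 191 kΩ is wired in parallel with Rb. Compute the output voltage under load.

V_out ≈ 1.93 V

The load sits in parallel with Rb: Rb‖R_L = (33.2 × 191) / (33.2 + 191) = 28.28 kΩ.
V_out = 4.19 × 28.28 / (33.2 + 28.28) = 4.19 × 28.28/61.48 = 1.93 V.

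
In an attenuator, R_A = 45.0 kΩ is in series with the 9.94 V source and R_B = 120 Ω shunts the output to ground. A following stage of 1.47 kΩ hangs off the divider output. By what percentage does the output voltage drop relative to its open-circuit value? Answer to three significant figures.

7.53 %

The divider's output (Thévenin) resistance is R_A‖R_B = 119.7 Ω.
Fractional drop under load = R_th/(R_th + R_L) = 119.7 / (119.7 + 1470) = 0.07529.
So the output falls by 7.53 %.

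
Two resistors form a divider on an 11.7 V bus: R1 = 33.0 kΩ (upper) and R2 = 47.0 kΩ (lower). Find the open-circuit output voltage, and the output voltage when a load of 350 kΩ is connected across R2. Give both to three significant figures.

Open-circuit: V = 11.7 × 47.0/(33.0 + 47.0) = 6.87 V.
With the load, R2 becomes R2‖R_L = 41.44 kΩ, so V = 11.7 × 41.44/74.44 = 6.51 V.

Unloaded: 6.87 V; loaded: 6.51 V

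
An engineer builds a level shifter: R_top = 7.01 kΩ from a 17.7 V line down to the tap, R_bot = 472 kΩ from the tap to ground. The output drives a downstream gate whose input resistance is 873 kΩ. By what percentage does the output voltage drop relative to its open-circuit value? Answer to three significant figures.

The divider's output (Thévenin) resistance is R_top‖R_bot = 6.907 kΩ.
Fractional drop under load = R_th/(R_th + R_L) = 6.907 / (6.907 + 873) = 0.007850.
So the output falls by 0.785 %.

0.785 %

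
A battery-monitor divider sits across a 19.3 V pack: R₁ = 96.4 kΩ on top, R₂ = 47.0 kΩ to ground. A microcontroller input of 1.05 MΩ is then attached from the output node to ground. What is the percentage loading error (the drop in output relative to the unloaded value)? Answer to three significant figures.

The divider's output (Thévenin) resistance is R₁‖R₂ = 31.60 kΩ.
Fractional drop under load = R_th/(R_th + R_L) = 31.60 / (31.60 + 1050) = 0.02921.
So the output falls by 2.92 %.

2.92 %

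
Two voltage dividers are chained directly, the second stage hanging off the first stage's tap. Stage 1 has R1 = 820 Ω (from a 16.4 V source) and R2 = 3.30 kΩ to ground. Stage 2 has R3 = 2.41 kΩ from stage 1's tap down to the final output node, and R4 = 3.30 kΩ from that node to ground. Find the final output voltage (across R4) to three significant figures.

V_out ≈ 6.81 V

Stage 2 presents R3+R4 = 5710 Ω as a load on stage 1's tap.
Stage 1's lower leg becomes R2‖(R3+R4) = 2091 Ω, so V_mid = 16.4 × 2091/2911 = 11.78 V.
Stage 2 is itself unloaded: V_out = V_mid × R4/(R3+R4) = 11.78 × 3300/5710 = 6.81 V.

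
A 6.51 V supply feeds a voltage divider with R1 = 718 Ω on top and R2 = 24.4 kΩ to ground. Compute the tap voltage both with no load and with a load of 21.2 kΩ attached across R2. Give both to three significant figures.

Unloaded: 6.32 V; loaded: 6.12 V

Open-circuit: V = 6.51 × 24400/(718 + 24400) = 6.32 V.
With the load, R2 becomes R2‖R_L = 11340 Ω, so V = 6.51 × 11340/12060 = 6.12 V.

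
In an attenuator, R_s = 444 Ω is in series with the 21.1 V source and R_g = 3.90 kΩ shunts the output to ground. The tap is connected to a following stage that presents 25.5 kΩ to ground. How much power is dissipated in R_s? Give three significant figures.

P ≈ 13.5 mW

Total resistance from the source is R_s + (R_g‖R_L) = 3827 Ω, so I = 21.1/3827 Ω = 5.514 mA.
P = I²·R_s = (5.514 mA)² × 444 Ω = 13.5 mW.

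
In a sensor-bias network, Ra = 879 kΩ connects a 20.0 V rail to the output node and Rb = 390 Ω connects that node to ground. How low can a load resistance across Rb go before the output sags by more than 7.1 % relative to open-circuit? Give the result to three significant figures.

R_L(min) ≈ 5.10 kΩ

Output resistance R_th = Ra‖Rb = (879000 × 390)/879400 = 389.8 Ω.
The fractional drop is R_th/(R_th + R_L); requiring this ≤ 0.0710 gives R_L ≥ R_th(1/0.0710 − 1) = 389.8 × 13.08 = 5.10 kΩ.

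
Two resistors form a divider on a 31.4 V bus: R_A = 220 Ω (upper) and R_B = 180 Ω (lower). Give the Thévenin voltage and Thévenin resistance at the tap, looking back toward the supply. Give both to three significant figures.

V_th is the open-circuit tap voltage: 31.4 × 180/(220 + 180) = 14.1 V.
With the supply zeroed, R_A and R_B appear in parallel from the tap: R_th = R_A‖R_B = (220 × 180)/400.0 = 99.0 Ω.

V_th = 14.1 V, R_th = 99.0 Ω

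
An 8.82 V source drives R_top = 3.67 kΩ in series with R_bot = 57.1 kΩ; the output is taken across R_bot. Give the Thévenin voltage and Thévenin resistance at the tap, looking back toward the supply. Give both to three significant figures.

V_th is the open-circuit tap voltage: 8.82 × 57.1/(3.67 + 57.1) = 8.29 V.
With the supply zeroed, R_top and R_bot appear in parallel from the tap: R_th = R_top‖R_bot = (3.67 × 57.1)/60.77 = 3.45 kΩ.

V_th = 8.29 V, R_th = 3.45 kΩ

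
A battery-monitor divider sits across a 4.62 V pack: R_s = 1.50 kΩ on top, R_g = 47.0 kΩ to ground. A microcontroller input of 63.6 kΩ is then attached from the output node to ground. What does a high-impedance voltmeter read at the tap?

V_out ≈ 4.38 V

The load sits in parallel with R_g: R_g‖R_L = (47.0 × 63.6) / (47.0 + 63.6) = 27.03 kΩ.
V_out = 4.62 × 27.03 / (1.50 + 27.03) = 4.62 × 27.03/28.53 = 4.38 V.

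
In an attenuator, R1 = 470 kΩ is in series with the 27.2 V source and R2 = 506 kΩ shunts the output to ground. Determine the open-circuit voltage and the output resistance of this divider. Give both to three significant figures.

V_th is the open-circuit tap voltage: 27.2 × 506/(470 + 506) = 14.1 V.
With the supply zeroed, R1 and R2 appear in parallel from the tap: R_th = R1‖R2 = (470 × 506)/976.0 = 244 kΩ.

V_th = 14.1 V, R_th = 244 kΩ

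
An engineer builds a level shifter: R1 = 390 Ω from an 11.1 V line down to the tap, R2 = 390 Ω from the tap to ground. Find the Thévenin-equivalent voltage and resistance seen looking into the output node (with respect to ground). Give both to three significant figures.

V_th = 5.55 V, R_th = 195 Ω

V_th is the open-circuit tap voltage: 11.1 × 390/(390 + 390) = 5.55 V.
With the supply zeroed, R1 and R2 appear in parallel from the tap: R_th = R1‖R2 = (390 × 390)/780.0 = 195 Ω.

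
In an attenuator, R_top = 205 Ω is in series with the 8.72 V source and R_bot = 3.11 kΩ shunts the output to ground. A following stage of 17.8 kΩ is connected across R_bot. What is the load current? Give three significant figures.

R_bot‖R_L = 2647 Ω; V_out = 8.72 × 2647/2852 = 8.093 V.
I_L = V_out / R_L = 8.093 / 17.8 kΩ = 0.455 mA.

I_L ≈ 0.455 mA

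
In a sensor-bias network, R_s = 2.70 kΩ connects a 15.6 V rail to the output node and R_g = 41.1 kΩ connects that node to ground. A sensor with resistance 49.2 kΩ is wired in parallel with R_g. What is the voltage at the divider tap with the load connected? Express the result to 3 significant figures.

V_out ≈ 13.9 V

The load sits in parallel with R_g: R_g‖R_L = (41.1 × 49.2) / (41.1 + 49.2) = 22.39 kΩ.
V_out = 15.6 × 22.39 / (2.70 + 22.39) = 15.6 × 22.39/25.09 = 13.9 V.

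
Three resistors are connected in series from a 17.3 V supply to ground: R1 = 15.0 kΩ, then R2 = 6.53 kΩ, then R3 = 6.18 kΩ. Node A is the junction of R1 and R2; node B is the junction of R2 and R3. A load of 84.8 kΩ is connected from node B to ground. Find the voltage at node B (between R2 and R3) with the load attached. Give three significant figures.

V ≈ 3.65 V

At node B, R3 is in parallel with the load: R3‖R_L = 5.760 kΩ.
Below node A the resistance is R2 + (R3‖R_L) = 12.29 kΩ, so V_A = 17.3 × 12.29/27.29 = 7.791 V.
Then V_B = V_A × (R3‖R_L)/(R2 + R3‖R_L) = 7.791 × 5.760/12.29 = 3.65 V.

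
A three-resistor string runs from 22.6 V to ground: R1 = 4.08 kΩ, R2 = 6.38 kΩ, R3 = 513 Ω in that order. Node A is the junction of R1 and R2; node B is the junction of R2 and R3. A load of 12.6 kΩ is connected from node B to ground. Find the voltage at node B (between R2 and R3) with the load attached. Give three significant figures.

V ≈ 1.02 V

At node B, R3 is in parallel with the load: R3‖R_L = 492.9 Ω.
Below node A the resistance is R2 + (R3‖R_L) = 6873 Ω, so V_A = 22.6 × 6873/10950 = 14.18 V.
Then V_B = V_A × (R3‖R_L)/(R2 + R3‖R_L) = 14.18 × 492.9/6873 = 1.02 V.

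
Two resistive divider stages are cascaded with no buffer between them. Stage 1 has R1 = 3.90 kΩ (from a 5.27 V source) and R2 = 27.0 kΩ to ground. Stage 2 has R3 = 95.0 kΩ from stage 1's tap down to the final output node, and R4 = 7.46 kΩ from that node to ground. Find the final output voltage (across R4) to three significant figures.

Stage 2 presents R3+R4 = 102.5 kΩ as a load on stage 1's tap.
Stage 1's lower leg becomes R2‖(R3+R4) = 21.37 kΩ, so V_mid = 5.27 × 21.37/25.27 = 4.457 V.
Stage 2 is itself unloaded: V_out = V_mid × R4/(R3+R4) = 4.457 × 7.46/102.5 = 0.324 V.

V_out ≈ 0.324 V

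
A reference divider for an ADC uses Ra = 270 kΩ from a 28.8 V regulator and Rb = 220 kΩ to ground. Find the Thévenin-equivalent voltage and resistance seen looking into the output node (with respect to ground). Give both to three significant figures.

V_th is the open-circuit tap voltage: 28.8 × 220/(270 + 220) = 12.9 V.
With the supply zeroed, Ra and Rb appear in parallel from the tap: R_th = Ra‖Rb = (270 × 220)/490.0 = 121 kΩ.

V_th = 12.9 V, R_th = 121 kΩ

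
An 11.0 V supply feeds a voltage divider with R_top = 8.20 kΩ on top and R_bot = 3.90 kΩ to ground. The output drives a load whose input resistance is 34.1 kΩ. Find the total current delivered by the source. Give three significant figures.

R_bot‖R_L = 3.500 kΩ, so the source sees R_top + R_bot‖R_L = 11.70 kΩ.
I = 11.0 V / 11.70 kΩ = 0.940 mA.

I ≈ 0.940 mA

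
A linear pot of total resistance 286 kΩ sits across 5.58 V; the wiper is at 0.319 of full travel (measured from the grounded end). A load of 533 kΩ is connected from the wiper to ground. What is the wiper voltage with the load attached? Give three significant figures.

The wiper splits the pot into (1−α)R = 194.8 kΩ above and αR = 91.23 kΩ below.
Lower section ‖ load = 77.90 kΩ.
V_wiper = 5.58 × 77.90/(194.8 + 77.90) = 1.59 V.

V ≈ 1.59 V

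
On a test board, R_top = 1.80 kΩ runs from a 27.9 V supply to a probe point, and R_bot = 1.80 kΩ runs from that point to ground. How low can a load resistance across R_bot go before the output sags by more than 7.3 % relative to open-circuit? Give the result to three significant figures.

R_L(min) ≈ 11.4 kΩ

Output resistance R_th = R_top‖R_bot = (1800 × 1800)/3600 = 900.0 Ω.
The fractional drop is R_th/(R_th + R_L); requiring this ≤ 0.0730 gives R_L ≥ R_th(1/0.0730 − 1) = 900.0 × 12.70 = 11.4 kΩ.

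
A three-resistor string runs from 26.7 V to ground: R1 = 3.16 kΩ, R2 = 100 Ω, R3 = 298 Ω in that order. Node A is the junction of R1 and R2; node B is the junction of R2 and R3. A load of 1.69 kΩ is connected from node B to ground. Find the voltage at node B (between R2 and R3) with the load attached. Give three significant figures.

V ≈ 1.93 V

At node B, R3 is in parallel with the load: R3‖R_L = 253.3 Ω.
Below node A the resistance is R2 + (R3‖R_L) = 353.3 Ω, so V_A = 26.7 × 353.3/3513 = 2.685 V.
Then V_B = V_A × (R3‖R_L)/(R2 + R3‖R_L) = 2.685 × 253.3/353.3 = 1.93 V.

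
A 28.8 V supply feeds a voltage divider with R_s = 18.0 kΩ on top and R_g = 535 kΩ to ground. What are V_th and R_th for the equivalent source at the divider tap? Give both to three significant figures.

V_th is the open-circuit tap voltage: 28.8 × 535/(18.0 + 535) = 27.9 V.
With the supply zeroed, R_s and R_g appear in parallel from the tap: R_th = R_s‖R_g = (18.0 × 535)/553.0 = 17.4 kΩ.

V_th = 27.9 V, R_th = 17.4 kΩ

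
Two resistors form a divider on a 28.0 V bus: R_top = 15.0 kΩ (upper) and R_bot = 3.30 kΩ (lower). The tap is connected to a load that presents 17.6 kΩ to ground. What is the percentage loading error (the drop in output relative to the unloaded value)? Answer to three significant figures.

Unloaded V = 28.0 × 3.30/18.30 = 5.0492 V.
Loaded: R_bot‖R_L = 2.779 kΩ, giving V = 28.0 × 2.779/17.78 = 4.3766 V.
Drop = (5.0492 − 4.3766) / 5.0492 = 13.3 %.

13.3 %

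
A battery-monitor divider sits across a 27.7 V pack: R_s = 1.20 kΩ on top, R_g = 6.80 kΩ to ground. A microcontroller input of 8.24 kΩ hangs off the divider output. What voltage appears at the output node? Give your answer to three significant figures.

V_out ≈ 21.0 V

The load sits in parallel with R_g: R_g‖R_L = (6.80 × 8.24) / (6.80 + 8.24) = 3.726 kΩ.
V_out = 27.7 × 3.726 / (1.20 + 3.726) = 27.7 × 3.726/4.926 = 21.0 V.
(Unloaded it would have been 23.5 V.)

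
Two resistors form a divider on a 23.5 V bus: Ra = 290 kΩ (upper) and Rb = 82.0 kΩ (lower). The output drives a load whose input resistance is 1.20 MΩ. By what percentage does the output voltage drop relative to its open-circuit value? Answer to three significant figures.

5.06 %

The divider's output (Thévenin) resistance is Ra‖Rb = 63.92 kΩ.
Fractional drop under load = R_th/(R_th + R_L) = 63.92 / (63.92 + 1200) = 0.05058.
So the output falls by 5.06 %.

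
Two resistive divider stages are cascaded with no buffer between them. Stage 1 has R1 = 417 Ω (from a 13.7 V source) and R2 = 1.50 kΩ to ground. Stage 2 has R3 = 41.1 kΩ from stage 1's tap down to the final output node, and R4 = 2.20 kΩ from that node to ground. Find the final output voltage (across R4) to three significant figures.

V_out ≈ 0.541 V

Stage 2 presents R3+R4 = 43300 Ω as a load on stage 1's tap.
Stage 1's lower leg becomes R2‖(R3+R4) = 1450 Ω, so V_mid = 13.7 × 1450/1867 = 10.64 V.
Stage 2 is itself unloaded: V_out = V_mid × R4/(R3+R4) = 10.64 × 2200/43300 = 0.541 V.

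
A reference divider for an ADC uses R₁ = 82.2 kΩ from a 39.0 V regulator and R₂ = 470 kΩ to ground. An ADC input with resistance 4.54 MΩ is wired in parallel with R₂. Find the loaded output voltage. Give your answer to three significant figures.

V_out ≈ 32.7 V

The load sits in parallel with R₂: R₂‖R_L = (470 × 4540) / (470 + 4540) = 425.9 kΩ.
V_out = 39.0 × 425.9 / (82.2 + 425.9) = 39.0 × 425.9/508.1 = 32.7 V.
(Unloaded it would have been 33.2 V.)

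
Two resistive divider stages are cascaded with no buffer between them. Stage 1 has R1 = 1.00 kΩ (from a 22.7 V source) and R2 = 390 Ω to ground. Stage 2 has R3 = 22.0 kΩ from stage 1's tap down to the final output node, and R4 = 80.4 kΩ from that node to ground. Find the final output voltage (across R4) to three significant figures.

Stage 2 presents R3+R4 = 102400 Ω as a load on stage 1's tap.
Stage 1's lower leg becomes R2‖(R3+R4) = 388.5 Ω, so V_mid = 22.7 × 388.5/1389 = 6.352 V.
Stage 2 is itself unloaded: V_out = V_mid × R4/(R3+R4) = 6.352 × 80400/102400 = 4.99 V.

V_out ≈ 4.99 V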